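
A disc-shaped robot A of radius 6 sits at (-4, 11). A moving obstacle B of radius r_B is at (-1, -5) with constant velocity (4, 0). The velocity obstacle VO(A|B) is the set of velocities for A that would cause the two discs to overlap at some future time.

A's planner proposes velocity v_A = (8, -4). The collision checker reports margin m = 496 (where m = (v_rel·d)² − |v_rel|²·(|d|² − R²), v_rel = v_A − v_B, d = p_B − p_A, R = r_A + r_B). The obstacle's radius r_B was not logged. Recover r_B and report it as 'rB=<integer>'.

m = 496
d = (3, -16);  v_rel = (4, -4),  |v_rel|² = 32
v_rel×d = (4)·(-16) − (-4)·(3) = -52
since m = R²·32 − (-52)²:  R² = (2704 + 496) / 32 = 100
R = √100 = 10  ⇒  r_B = 10 − 6 = 4

rB=4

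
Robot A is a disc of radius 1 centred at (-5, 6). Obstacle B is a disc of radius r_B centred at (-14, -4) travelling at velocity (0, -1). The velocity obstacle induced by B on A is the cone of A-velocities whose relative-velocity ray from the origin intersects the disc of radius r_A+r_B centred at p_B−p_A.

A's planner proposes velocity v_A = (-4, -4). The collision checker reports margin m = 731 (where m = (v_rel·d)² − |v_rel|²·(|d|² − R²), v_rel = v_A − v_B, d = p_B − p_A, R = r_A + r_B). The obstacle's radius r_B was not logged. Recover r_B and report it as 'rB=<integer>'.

m = 731
d = (-9, -10);  v_rel = (-4, -3),  |v_rel|² = 25
v_rel×d = (-4)·(-10) − (-3)·(-9) = 13
since m = R²·25 − 13²:  R² = (169 + 731) / 25 = 36
R = √36 = 6  ⇒  r_B = 6 − 1 = 5

rB=5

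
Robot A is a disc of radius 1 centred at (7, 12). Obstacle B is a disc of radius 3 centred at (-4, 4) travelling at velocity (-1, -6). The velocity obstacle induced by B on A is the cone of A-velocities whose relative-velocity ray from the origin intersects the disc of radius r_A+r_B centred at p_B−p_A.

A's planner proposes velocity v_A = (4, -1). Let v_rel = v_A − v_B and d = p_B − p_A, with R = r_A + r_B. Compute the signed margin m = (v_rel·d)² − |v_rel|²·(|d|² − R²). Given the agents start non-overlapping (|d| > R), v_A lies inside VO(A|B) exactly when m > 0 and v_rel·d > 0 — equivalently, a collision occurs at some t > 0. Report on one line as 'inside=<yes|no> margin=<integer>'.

d = (-11, -8),  |d|² = 185;  R = 1+3 = 4,  c = 185−4² = 169
v_rel = (5, 5),  |v_rel|² = 50;  v_rel·d = (5)·(-11) + (5)·(-8) = -95
50·t² + 190·t + 169 = 0  ⇒  m = (-95)² − 50·169 = 575
m = 575 > 0,  v_rel·d = -95 < 0  ⇒  outside

inside=no margin=575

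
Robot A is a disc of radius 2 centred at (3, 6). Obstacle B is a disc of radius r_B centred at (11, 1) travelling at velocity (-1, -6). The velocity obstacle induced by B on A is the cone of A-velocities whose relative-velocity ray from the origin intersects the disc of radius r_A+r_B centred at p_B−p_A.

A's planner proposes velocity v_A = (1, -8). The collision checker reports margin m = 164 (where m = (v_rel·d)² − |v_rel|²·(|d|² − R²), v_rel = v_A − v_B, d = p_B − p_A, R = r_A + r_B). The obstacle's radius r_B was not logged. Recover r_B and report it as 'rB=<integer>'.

m = 164
d = (8, -5);  v_rel = (2, -2),  |v_rel|² = 8
v_rel×d = (2)·(-5) − (-2)·(8) = 6
since m = R²·8 − 6²:  R² = (36 + 164) / 8 = 25
R = √25 = 5  ⇒  r_B = 5 − 2 = 3

rB=3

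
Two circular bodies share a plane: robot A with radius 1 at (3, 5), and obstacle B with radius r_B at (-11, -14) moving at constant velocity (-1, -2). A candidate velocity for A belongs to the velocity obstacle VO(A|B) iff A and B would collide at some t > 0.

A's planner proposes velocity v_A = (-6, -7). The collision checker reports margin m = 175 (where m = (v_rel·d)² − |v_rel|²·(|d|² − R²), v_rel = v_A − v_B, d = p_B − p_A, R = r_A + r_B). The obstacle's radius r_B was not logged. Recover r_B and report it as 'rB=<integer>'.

m = 175
d = (-14, -19);  v_rel = (-5, -5),  |v_rel|² = 50
v_rel×d = (-5)·(-19) − (-5)·(-14) = 25
since m = R²·50 − 25²:  R² = (625 + 175) / 50 = 16
R = √16 = 4  ⇒  r_B = 4 − 1 = 3

rB=3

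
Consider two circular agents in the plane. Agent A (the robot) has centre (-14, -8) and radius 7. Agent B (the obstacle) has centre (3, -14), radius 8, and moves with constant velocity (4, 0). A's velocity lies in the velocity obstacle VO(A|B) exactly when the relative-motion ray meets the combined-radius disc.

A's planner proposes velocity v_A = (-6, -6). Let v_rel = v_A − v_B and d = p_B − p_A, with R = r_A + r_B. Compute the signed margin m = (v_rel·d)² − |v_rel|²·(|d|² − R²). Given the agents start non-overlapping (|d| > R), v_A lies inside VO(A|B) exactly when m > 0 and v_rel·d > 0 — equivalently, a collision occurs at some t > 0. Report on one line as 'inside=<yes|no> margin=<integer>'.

d = (17, -6),  |d|² = 325;  R = 7+8 = 15,  c = 325−15² = 100
v_rel = (-10, -6),  |v_rel|² = 136;  v_rel·d = (-10)·(17) + (-6)·(-6) = -134
136·t² + 268·t + 100 = 0  ⇒  m = (-134)² − 136·100 = 4356
m = 4356 > 0,  v_rel·d = -134 < 0  ⇒  outside

inside=no margin=4356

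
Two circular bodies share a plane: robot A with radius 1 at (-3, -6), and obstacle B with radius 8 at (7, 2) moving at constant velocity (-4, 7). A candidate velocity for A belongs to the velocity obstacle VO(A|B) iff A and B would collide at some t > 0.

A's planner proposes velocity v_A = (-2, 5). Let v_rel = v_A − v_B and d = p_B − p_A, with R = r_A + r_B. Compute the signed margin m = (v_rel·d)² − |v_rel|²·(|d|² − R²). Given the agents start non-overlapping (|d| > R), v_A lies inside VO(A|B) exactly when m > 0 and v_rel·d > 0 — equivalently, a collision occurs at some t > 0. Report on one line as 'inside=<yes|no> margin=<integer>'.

d = (10, 8),  |d|² = 164;  R = 1+8 = 9,  c = 164−9² = 83
v_rel = (2, -2),  |v_rel|² = 8;  v_rel·d = (2)·(10) + (-2)·(8) = 4
8·t² − 8·t + 83 = 0  ⇒  m = 4² − 8·83 = -648
m = -648 < 0,  v_rel·d = 4 > 0  ⇒  outside

inside=no margin=-648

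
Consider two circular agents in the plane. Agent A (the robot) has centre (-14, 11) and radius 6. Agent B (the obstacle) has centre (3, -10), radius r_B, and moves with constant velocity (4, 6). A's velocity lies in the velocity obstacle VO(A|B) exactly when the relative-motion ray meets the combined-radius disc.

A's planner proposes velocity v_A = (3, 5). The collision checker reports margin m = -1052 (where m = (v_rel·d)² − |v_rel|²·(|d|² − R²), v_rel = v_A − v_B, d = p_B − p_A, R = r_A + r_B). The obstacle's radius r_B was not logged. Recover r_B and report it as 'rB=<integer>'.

m = -1052
d = (17, -21);  v_rel = (-1, -1),  |v_rel|² = 2
v_rel×d = (-1)·(-21) − (-1)·(17) = 38
since m = R²·2 − 38²:  R² = (1444 + -1052) / 2 = 196
R = √196 = 14  ⇒  r_B = 14 − 6 = 8

rB=8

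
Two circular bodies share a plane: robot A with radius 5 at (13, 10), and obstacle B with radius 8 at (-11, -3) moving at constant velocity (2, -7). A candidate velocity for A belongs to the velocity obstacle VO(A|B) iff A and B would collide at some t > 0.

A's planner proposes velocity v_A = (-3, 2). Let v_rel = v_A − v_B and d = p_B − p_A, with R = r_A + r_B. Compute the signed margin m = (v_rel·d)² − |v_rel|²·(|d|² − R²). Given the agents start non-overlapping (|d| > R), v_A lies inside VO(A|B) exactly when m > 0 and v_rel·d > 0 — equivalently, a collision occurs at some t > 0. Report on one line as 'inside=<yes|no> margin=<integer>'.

d = (-24, -13),  |d|² = 745;  R = 5+8 = 13,  c = 745−13² = 576
v_rel = (-5, 9),  |v_rel|² = 106;  v_rel·d = (-5)·(-24) + (9)·(-13) = 3
106·t² − 6·t + 576 = 0  ⇒  m = 3² − 106·576 = -61047
m = -61047 < 0,  v_rel·d = 3 > 0  ⇒  outside

inside=no margin=-61047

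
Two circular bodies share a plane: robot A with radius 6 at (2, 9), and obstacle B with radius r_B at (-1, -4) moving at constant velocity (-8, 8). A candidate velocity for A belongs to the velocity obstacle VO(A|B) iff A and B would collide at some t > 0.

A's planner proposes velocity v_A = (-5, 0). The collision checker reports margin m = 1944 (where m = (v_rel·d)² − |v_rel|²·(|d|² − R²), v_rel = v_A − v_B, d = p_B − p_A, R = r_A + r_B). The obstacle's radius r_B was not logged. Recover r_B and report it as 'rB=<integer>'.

m = 1944
d = (-3, -13);  v_rel = (3, -8),  |v_rel|² = 73
v_rel×d = (3)·(-13) − (-8)·(-3) = -63
since m = R²·73 − (-63)²:  R² = (3969 + 1944) / 73 = 81
R = √81 = 9  ⇒  r_B = 9 − 6 = 3

rB=3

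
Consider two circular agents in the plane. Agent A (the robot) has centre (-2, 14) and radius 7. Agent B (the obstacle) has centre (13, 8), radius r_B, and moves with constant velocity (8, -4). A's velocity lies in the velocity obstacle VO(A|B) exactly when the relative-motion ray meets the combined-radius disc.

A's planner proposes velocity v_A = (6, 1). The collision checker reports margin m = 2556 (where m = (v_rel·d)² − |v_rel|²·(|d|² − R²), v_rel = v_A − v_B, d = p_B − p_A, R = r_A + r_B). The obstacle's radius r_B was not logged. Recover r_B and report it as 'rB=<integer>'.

m = 2556
d = (15, -6);  v_rel = (-2, 5),  |v_rel|² = 29
v_rel×d = (-2)·(-6) − (5)·(15) = -63
since m = R²·29 − (-63)²:  R² = (3969 + 2556) / 29 = 225
R = √225 = 15  ⇒  r_B = 15 − 7 = 8

rB=8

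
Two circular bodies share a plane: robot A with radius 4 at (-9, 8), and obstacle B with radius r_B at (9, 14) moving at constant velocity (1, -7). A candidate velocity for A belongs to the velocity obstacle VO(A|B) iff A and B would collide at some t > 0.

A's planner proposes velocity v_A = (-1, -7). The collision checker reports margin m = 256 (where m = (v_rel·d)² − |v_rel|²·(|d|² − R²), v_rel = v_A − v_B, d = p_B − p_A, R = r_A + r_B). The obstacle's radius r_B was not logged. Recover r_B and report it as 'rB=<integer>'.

m = 256
d = (18, 6);  v_rel = (-2, 0),  |v_rel|² = 4
v_rel×d = (-2)·(6) − (0)·(18) = -12
since m = R²·4 − (-12)²:  R² = (144 + 256) / 4 = 100
R = √100 = 10  ⇒  r_B = 10 − 4 = 6

rB=6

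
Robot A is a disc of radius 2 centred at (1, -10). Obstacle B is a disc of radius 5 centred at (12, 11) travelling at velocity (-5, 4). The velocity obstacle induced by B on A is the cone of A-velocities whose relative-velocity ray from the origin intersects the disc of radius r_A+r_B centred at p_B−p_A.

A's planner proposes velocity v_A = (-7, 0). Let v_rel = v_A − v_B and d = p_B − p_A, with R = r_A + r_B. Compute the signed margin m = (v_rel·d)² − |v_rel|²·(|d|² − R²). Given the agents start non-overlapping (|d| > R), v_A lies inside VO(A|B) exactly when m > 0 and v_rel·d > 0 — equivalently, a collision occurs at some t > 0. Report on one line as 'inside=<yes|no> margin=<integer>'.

d = (11, 21),  |d|² = 562;  R = 2+5 = 7,  c = 562−7² = 513
v_rel = (-2, -4),  |v_rel|² = 20;  v_rel·d = (-2)·(11) + (-4)·(21) = -106
20·t² + 212·t + 513 = 0  ⇒  m = (-106)² − 20·513 = 976
m = 976 > 0,  v_rel·d = -106 < 0  ⇒  outside

inside=no margin=976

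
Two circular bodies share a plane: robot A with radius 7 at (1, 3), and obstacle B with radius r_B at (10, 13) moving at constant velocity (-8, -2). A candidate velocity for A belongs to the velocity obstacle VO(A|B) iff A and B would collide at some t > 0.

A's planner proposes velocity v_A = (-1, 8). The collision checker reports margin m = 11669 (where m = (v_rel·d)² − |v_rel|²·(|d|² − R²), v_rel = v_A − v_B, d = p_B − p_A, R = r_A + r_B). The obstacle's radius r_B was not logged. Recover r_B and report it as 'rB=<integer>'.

m = 11669
d = (9, 10);  v_rel = (7, 10),  |v_rel|² = 149
v_rel×d = (7)·(10) − (10)·(9) = -20
since m = R²·149 − (-20)²:  R² = (400 + 11669) / 149 = 81
R = √81 = 9  ⇒  r_B = 9 − 7 = 2

rB=2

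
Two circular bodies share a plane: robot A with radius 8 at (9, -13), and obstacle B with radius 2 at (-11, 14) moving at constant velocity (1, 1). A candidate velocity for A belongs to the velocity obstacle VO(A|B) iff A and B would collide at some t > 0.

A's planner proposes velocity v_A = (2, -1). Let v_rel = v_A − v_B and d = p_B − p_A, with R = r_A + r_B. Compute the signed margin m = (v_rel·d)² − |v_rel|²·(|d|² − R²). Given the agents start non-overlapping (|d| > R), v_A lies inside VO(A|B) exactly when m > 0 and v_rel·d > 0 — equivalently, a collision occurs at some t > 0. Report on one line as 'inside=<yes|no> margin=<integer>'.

d = (-20, 27),  |d|² = 1129;  R = 8+2 = 10,  c = 1129−10² = 1029
v_rel = (1, -2),  |v_rel|² = 5;  v_rel·d = (1)·(-20) + (-2)·(27) = -74
5·t² + 148·t + 1029 = 0  ⇒  m = (-74)² − 5·1029 = 331
m = 331 > 0,  v_rel·d = -74 < 0  ⇒  outside

inside=no margin=331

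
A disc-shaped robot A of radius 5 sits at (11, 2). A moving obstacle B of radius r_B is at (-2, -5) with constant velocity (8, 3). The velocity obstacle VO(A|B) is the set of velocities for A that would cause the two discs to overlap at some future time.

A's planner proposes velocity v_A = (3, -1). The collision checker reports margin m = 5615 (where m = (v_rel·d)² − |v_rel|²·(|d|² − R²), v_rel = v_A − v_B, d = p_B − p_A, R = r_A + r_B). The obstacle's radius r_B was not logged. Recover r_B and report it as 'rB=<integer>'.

m = 5615
d = (-13, -7);  v_rel = (-5, -4),  |v_rel|² = 41
v_rel×d = (-5)·(-7) − (-4)·(-13) = -17
since m = R²·41 − (-17)²:  R² = (289 + 5615) / 41 = 144
R = √144 = 12  ⇒  r_B = 12 − 5 = 7

rB=7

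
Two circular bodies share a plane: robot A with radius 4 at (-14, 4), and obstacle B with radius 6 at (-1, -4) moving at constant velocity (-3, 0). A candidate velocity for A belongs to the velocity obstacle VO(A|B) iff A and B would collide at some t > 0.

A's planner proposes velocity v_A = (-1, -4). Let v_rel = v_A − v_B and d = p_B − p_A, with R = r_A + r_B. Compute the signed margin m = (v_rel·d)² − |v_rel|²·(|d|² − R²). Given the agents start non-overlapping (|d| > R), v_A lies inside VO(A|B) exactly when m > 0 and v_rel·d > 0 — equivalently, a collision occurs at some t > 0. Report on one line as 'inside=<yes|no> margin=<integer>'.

d = (13, -8),  |d|² = 233;  R = 4+6 = 10,  c = 233−10² = 133
v_rel = (2, -4),  |v_rel|² = 20;  v_rel·d = (2)·(13) + (-4)·(-8) = 58
20·t² − 116·t + 133 = 0  ⇒  m = 58² − 20·133 = 704
m = 704 > 0,  v_rel·d = 58 > 0  ⇒  inside

inside=yes margin=704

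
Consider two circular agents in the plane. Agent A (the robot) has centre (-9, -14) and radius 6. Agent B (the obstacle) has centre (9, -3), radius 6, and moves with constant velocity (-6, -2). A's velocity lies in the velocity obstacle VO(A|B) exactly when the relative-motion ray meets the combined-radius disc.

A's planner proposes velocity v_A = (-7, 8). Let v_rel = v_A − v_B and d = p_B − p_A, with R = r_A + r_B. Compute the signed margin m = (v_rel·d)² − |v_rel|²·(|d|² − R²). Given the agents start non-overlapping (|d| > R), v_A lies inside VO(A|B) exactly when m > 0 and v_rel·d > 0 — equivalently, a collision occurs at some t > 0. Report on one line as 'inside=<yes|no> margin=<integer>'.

d = (18, 11),  |d|² = 445;  R = 6+6 = 12,  c = 445−12² = 301
v_rel = (-1, 10),  |v_rel|² = 101;  v_rel·d = (-1)·(18) + (10)·(11) = 92
101·t² − 184·t + 301 = 0  ⇒  m = 92² − 101·301 = -21937
m = -21937 < 0,  v_rel·d = 92 > 0  ⇒  outside

inside=no margin=-21937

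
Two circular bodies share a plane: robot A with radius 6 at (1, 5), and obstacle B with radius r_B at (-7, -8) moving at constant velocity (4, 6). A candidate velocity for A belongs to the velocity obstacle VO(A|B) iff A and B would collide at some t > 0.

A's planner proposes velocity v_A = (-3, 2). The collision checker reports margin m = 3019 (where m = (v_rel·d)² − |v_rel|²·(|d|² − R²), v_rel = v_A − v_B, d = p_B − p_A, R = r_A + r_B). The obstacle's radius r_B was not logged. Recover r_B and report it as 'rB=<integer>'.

m = 3019
d = (-8, -13);  v_rel = (-7, -4),  |v_rel|² = 65
v_rel×d = (-7)·(-13) − (-4)·(-8) = 59
since m = R²·65 − 59²:  R² = (3481 + 3019) / 65 = 100
R = √100 = 10  ⇒  r_B = 10 − 6 = 4

rB=4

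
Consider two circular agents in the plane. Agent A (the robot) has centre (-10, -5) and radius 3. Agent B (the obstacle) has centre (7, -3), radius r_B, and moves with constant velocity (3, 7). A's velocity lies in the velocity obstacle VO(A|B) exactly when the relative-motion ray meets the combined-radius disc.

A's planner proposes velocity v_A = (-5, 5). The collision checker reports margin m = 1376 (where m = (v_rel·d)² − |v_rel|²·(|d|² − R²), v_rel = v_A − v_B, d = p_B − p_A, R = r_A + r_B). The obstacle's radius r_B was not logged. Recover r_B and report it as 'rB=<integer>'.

m = 1376
d = (17, 2);  v_rel = (-8, -2),  |v_rel|² = 68
v_rel×d = (-8)·(2) − (-2)·(17) = 18
since m = R²·68 − 18²:  R² = (324 + 1376) / 68 = 25
R = √25 = 5  ⇒  r_B = 5 − 3 = 2

rB=2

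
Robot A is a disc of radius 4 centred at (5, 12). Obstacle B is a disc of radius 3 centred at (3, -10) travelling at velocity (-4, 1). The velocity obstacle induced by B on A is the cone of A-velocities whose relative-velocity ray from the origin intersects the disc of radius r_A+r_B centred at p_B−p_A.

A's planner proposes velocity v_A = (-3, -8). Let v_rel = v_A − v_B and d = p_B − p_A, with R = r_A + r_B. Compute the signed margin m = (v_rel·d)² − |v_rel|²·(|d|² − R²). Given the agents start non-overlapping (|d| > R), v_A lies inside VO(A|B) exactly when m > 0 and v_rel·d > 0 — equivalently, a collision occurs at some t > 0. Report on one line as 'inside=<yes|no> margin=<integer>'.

d = (-2, -22),  |d|² = 488;  R = 4+3 = 7,  c = 488−7² = 439
v_rel = (1, -9),  |v_rel|² = 82;  v_rel·d = (1)·(-2) + (-9)·(-22) = 196
82·t² − 392·t + 439 = 0  ⇒  m = 196² − 82·439 = 2418
m = 2418 > 0,  v_rel·d = 196 > 0  ⇒  inside

inside=yes margin=2418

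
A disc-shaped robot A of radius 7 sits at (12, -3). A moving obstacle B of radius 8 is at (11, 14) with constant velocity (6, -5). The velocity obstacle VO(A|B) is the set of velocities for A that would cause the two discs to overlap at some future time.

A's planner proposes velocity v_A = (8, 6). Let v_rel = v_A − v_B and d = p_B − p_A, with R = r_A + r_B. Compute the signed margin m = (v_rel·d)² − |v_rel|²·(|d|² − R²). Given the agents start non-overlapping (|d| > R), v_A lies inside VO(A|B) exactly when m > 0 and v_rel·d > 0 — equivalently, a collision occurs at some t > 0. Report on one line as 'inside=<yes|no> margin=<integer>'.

d = (-1, 17),  |d|² = 290;  R = 7+8 = 15,  c = 290−15² = 65
v_rel = (2, 11),  |v_rel|² = 125;  v_rel·d = (2)·(-1) + (11)·(17) = 185
125·t² − 370·t + 65 = 0  ⇒  m = 185² − 125·65 = 26100
m = 26100 > 0,  v_rel·d = 185 > 0  ⇒  inside

inside=yes margin=26100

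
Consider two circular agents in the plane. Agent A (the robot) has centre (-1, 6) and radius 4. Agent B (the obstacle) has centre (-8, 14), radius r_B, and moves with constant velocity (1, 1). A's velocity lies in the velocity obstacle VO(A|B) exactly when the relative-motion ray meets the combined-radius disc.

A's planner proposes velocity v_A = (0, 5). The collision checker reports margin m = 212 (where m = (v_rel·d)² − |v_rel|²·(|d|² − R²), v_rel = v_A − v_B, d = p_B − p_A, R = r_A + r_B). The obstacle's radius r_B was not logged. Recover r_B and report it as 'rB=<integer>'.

m = 212
d = (-7, 8);  v_rel = (-1, 4),  |v_rel|² = 17
v_rel×d = (-1)·(8) − (4)·(-7) = 20
since m = R²·17 − 20²:  R² = (400 + 212) / 17 = 36
R = √36 = 6  ⇒  r_B = 6 − 4 = 2

rB=2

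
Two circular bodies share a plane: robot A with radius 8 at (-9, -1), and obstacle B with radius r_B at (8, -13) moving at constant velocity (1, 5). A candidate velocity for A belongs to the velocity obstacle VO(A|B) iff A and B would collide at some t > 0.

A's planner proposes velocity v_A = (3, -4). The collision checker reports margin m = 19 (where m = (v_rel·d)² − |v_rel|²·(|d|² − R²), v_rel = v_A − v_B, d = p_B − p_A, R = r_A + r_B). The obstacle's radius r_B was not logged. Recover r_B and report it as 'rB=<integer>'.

m = 19
d = (17, -12);  v_rel = (2, -9),  |v_rel|² = 85
v_rel×d = (2)·(-12) − (-9)·(17) = 129
since m = R²·85 − 129²:  R² = (16641 + 19) / 85 = 196
R = √196 = 14  ⇒  r_B = 14 − 8 = 6

rB=6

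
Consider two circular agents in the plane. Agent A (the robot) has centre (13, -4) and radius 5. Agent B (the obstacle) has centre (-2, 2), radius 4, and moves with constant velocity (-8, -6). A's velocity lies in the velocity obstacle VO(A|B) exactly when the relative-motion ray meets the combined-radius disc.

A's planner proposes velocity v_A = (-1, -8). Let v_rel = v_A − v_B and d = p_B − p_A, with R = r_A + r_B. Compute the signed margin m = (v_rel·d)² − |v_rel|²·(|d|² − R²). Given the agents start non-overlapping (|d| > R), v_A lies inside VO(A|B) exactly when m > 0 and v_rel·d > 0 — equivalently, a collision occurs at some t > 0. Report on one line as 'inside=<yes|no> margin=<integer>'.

d = (-15, 6),  |d|² = 261;  R = 5+4 = 9,  c = 261−9² = 180
v_rel = (7, -2),  |v_rel|² = 53;  v_rel·d = (7)·(-15) + (-2)·(6) = -117
53·t² + 234·t + 180 = 0  ⇒  m = (-117)² − 53·180 = 4149
m = 4149 > 0,  v_rel·d = -117 < 0  ⇒  outside

inside=no margin=4149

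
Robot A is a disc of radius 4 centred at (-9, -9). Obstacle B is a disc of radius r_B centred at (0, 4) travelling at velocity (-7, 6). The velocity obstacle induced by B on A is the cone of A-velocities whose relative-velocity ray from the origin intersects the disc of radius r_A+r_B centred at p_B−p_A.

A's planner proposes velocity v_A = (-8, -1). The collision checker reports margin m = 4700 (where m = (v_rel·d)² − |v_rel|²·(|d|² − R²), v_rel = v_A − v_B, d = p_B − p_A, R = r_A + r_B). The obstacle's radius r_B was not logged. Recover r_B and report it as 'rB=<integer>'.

m = 4700
d = (9, 13);  v_rel = (-1, -7),  |v_rel|² = 50
v_rel×d = (-1)·(13) − (-7)·(9) = 50
since m = R²·50 − 50²:  R² = (2500 + 4700) / 50 = 144
R = √144 = 12  ⇒  r_B = 12 − 4 = 8

rB=8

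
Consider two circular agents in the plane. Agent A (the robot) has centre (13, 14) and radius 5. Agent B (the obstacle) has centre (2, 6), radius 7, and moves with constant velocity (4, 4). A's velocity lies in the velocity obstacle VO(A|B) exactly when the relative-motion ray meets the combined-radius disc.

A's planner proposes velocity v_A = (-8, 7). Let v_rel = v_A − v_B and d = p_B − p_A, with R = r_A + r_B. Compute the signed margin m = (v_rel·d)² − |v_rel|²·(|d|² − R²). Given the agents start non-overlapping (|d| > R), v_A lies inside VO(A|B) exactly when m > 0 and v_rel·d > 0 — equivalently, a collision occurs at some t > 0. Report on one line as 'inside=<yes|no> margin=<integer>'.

d = (-11, -8),  |d|² = 185;  R = 5+7 = 12,  c = 185−12² = 41
v_rel = (-12, 3),  |v_rel|² = 153;  v_rel·d = (-12)·(-11) + (3)·(-8) = 108
153·t² − 216·t + 41 = 0  ⇒  m = 108² − 153·41 = 5391
m = 5391 > 0,  v_rel·d = 108 > 0  ⇒  inside

inside=yes margin=5391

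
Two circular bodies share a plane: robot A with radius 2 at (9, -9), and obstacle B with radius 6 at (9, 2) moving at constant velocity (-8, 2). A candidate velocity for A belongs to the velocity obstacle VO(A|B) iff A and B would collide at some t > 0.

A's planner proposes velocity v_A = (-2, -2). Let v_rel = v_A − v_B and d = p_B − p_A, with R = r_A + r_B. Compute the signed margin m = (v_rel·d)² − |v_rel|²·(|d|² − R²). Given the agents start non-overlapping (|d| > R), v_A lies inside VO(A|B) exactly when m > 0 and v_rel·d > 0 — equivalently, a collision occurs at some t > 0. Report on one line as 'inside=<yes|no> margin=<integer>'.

d = (0, 11),  |d|² = 121;  R = 2+6 = 8,  c = 121−8² = 57
v_rel = (6, -4),  |v_rel|² = 52;  v_rel·d = (6)·(0) + (-4)·(11) = -44
52·t² + 88·t + 57 = 0  ⇒  m = (-44)² − 52·57 = -1028
m = -1028 < 0,  v_rel·d = -44 < 0  ⇒  outside

inside=no margin=-1028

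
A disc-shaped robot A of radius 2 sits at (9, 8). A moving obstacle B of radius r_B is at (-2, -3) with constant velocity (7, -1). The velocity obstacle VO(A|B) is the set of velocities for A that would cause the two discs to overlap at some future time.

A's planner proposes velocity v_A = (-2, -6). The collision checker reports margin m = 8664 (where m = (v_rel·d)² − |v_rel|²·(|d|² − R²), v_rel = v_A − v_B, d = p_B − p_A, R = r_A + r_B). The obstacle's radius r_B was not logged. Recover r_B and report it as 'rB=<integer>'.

m = 8664
d = (-11, -11);  v_rel = (-9, -5),  |v_rel|² = 106
v_rel×d = (-9)·(-11) − (-5)·(-11) = 44
since m = R²·106 − 44²:  R² = (1936 + 8664) / 106 = 100
R = √100 = 10  ⇒  r_B = 10 − 2 = 8

rB=8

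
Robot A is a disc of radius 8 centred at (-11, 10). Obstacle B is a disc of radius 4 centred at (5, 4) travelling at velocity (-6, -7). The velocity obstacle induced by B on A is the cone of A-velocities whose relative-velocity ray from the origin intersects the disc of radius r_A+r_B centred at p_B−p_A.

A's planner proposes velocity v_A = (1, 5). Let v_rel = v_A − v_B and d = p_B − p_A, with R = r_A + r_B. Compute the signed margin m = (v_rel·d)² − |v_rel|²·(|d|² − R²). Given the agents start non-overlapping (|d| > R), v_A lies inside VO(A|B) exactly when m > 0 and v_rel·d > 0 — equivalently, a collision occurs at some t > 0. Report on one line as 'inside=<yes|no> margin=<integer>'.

d = (16, -6),  |d|² = 292;  R = 8+4 = 12,  c = 292−12² = 148
v_rel = (7, 12),  |v_rel|² = 193;  v_rel·d = (7)·(16) + (12)·(-6) = 40
193·t² − 80·t + 148 = 0  ⇒  m = 40² − 193·148 = -26964
m = -26964 < 0,  v_rel·d = 40 > 0  ⇒  outside

inside=no margin=-26964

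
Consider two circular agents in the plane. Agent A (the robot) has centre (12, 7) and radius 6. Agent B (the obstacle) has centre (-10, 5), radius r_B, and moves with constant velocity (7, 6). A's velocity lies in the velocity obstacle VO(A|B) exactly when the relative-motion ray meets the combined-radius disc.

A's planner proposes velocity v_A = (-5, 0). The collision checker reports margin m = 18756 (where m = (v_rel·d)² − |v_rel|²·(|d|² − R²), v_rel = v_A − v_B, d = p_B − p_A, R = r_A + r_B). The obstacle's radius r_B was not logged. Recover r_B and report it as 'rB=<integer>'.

m = 18756
d = (-22, -2);  v_rel = (-12, -6),  |v_rel|² = 180
v_rel×d = (-12)·(-2) − (-6)·(-22) = -108
since m = R²·180 − (-108)²:  R² = (11664 + 18756) / 180 = 169
R = √169 = 13  ⇒  r_B = 13 − 6 = 7

rB=7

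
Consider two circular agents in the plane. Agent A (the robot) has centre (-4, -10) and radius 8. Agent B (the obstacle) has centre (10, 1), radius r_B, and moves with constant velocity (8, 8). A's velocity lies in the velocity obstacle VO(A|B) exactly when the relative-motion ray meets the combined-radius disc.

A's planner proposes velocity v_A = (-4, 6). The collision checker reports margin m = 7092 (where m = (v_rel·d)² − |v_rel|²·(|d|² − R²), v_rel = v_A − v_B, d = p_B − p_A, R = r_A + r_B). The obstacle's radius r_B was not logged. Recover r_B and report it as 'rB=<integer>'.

m = 7092
d = (14, 11);  v_rel = (-12, -2),  |v_rel|² = 148
v_rel×d = (-12)·(11) − (-2)·(14) = -104
since m = R²·148 − (-104)²:  R² = (10816 + 7092) / 148 = 121
R = √121 = 11  ⇒  r_B = 11 − 8 = 3

rB=3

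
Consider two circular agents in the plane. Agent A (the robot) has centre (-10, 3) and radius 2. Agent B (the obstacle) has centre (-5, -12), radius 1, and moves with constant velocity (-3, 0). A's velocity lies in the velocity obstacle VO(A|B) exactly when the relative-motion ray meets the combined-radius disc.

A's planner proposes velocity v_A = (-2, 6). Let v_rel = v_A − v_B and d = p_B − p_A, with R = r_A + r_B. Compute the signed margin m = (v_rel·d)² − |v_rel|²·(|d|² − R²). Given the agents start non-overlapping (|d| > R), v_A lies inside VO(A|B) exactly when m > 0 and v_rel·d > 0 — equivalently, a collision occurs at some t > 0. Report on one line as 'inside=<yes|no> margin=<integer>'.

d = (5, -15),  |d|² = 250;  R = 2+1 = 3,  c = 250−3² = 241
v_rel = (1, 6),  |v_rel|² = 37;  v_rel·d = (1)·(5) + (6)·(-15) = -85
37·t² + 170·t + 241 = 0  ⇒  m = (-85)² − 37·241 = -1692
m = -1692 < 0,  v_rel·d = -85 < 0  ⇒  outside

inside=no margin=-1692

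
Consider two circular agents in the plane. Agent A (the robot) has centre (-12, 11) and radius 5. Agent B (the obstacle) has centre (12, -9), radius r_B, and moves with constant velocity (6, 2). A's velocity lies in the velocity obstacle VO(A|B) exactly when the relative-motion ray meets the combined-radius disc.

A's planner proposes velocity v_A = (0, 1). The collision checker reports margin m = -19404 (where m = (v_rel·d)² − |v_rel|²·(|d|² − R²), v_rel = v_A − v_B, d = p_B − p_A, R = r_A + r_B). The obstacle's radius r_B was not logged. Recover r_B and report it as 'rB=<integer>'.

m = -19404
d = (24, -20);  v_rel = (-6, -1),  |v_rel|² = 37
v_rel×d = (-6)·(-20) − (-1)·(24) = 144
since m = R²·37 − 144²:  R² = (20736 + -19404) / 37 = 36
R = √36 = 6  ⇒  r_B = 6 − 5 = 1

rB=1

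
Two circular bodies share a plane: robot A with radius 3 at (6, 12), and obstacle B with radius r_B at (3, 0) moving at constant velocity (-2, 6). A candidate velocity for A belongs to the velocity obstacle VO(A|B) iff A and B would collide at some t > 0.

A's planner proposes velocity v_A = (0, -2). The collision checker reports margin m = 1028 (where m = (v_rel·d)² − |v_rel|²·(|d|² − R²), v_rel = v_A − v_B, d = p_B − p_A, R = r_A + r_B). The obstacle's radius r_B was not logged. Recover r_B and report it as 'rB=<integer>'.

m = 1028
d = (-3, -12);  v_rel = (2, -8),  |v_rel|² = 68
v_rel×d = (2)·(-12) − (-8)·(-3) = -48
since m = R²·68 − (-48)²:  R² = (2304 + 1028) / 68 = 49
R = √49 = 7  ⇒  r_B = 7 − 3 = 4

rB=4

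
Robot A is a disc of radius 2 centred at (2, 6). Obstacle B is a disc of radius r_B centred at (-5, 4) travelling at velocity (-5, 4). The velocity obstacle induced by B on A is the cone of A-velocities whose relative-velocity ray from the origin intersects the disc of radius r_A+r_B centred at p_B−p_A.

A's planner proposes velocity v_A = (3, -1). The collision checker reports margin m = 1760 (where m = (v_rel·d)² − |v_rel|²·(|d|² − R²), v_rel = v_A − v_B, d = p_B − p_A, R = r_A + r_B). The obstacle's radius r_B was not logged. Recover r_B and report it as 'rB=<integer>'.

m = 1760
d = (-7, -2);  v_rel = (8, -5),  |v_rel|² = 89
v_rel×d = (8)·(-2) − (-5)·(-7) = -51
since m = R²·89 − (-51)²:  R² = (2601 + 1760) / 89 = 49
R = √49 = 7  ⇒  r_B = 7 − 2 = 5

rB=5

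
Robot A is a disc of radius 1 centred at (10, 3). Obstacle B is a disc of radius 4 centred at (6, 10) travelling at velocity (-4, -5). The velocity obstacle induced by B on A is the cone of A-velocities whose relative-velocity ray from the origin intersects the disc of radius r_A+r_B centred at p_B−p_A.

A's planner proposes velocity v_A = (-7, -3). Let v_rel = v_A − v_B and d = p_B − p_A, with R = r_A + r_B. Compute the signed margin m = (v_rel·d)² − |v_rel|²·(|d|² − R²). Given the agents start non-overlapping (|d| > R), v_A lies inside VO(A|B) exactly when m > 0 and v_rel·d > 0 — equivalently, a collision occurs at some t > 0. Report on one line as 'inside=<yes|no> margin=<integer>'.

d = (-4, 7),  |d|² = 65;  R = 1+4 = 5,  c = 65−5² = 40
v_rel = (-3, 2),  |v_rel|² = 13;  v_rel·d = (-3)·(-4) + (2)·(7) = 26
13·t² − 52·t + 40 = 0  ⇒  m = 26² − 13·40 = 156
m = 156 > 0,  v_rel·d = 26 > 0  ⇒  inside

inside=yes margin=156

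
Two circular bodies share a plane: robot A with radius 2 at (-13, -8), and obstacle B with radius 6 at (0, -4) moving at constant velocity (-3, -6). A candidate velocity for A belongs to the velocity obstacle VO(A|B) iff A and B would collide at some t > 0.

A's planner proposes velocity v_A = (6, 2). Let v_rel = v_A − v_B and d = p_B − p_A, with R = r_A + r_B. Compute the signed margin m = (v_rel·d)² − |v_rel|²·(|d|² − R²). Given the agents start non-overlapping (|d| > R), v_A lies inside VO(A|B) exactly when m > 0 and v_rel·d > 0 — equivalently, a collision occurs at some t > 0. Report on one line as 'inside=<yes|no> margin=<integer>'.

d = (13, 4),  |d|² = 185;  R = 2+6 = 8,  c = 185−8² = 121
v_rel = (9, 8),  |v_rel|² = 145;  v_rel·d = (9)·(13) + (8)·(4) = 149
145·t² − 298·t + 121 = 0  ⇒  m = 149² − 145·121 = 4656
m = 4656 > 0,  v_rel·d = 149 > 0  ⇒  inside

inside=yes margin=4656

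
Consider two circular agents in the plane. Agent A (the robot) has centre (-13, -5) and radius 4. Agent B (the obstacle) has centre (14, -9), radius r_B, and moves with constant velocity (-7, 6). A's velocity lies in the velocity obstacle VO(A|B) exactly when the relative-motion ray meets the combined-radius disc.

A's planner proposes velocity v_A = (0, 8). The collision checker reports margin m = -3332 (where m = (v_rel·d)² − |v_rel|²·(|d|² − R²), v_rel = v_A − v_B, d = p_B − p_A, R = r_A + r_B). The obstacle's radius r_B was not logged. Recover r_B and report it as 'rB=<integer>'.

m = -3332
d = (27, -4);  v_rel = (7, 2),  |v_rel|² = 53
v_rel×d = (7)·(-4) − (2)·(27) = -82
since m = R²·53 − (-82)²:  R² = (6724 + -3332) / 53 = 64
R = √64 = 8  ⇒  r_B = 8 − 4 = 4

rB=4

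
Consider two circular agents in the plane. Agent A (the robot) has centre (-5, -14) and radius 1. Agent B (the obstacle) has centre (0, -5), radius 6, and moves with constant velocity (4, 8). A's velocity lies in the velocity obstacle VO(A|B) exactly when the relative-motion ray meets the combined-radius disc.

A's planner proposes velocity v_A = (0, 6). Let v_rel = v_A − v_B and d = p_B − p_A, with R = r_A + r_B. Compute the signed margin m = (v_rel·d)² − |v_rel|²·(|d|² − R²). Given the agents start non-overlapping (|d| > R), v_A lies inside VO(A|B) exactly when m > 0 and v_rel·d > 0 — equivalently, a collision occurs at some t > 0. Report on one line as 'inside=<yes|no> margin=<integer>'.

d = (5, 9),  |d|² = 106;  R = 1+6 = 7,  c = 106−7² = 57
v_rel = (-4, -2),  |v_rel|² = 20;  v_rel·d = (-4)·(5) + (-2)·(9) = -38
20·t² + 76·t + 57 = 0  ⇒  m = (-38)² − 20·57 = 304
m = 304 > 0,  v_rel·d = -38 < 0  ⇒  outside

inside=no margin=304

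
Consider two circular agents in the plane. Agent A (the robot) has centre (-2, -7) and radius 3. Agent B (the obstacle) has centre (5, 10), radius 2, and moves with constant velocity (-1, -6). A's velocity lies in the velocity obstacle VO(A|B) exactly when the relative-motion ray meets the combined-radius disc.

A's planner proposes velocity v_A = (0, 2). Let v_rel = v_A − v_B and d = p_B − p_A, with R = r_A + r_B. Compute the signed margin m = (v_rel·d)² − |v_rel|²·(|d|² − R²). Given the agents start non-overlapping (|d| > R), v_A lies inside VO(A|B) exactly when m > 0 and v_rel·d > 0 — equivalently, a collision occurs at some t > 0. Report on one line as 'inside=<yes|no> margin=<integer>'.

d = (7, 17),  |d|² = 338;  R = 3+2 = 5,  c = 338−5² = 313
v_rel = (1, 8),  |v_rel|² = 65;  v_rel·d = (1)·(7) + (8)·(17) = 143
65·t² − 286·t + 313 = 0  ⇒  m = 143² − 65·313 = 104
m = 104 > 0,  v_rel·d = 143 > 0  ⇒  inside

inside=yes margin=104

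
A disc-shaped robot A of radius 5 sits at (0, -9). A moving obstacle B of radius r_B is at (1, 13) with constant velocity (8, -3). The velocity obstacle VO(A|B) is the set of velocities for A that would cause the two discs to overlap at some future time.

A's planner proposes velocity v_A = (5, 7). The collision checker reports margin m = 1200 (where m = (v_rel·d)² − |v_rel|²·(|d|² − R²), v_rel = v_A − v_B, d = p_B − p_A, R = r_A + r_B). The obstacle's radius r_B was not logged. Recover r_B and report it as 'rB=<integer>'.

m = 1200
d = (1, 22);  v_rel = (-3, 10),  |v_rel|² = 109
v_rel×d = (-3)·(22) − (10)·(1) = -76
since m = R²·109 − (-76)²:  R² = (5776 + 1200) / 109 = 64
R = √64 = 8  ⇒  r_B = 8 − 5 = 3

rB=3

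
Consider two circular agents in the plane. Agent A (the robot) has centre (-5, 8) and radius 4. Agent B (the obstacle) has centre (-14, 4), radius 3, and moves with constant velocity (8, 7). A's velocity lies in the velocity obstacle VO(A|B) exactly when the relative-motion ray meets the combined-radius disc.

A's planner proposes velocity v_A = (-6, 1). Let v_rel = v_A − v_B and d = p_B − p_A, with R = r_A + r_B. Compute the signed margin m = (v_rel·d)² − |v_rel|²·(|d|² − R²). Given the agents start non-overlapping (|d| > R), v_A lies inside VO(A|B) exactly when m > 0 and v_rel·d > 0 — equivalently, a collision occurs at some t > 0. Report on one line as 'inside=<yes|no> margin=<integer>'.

d = (-9, -4),  |d|² = 97;  R = 4+3 = 7,  c = 97−7² = 48
v_rel = (-14, -6),  |v_rel|² = 232;  v_rel·d = (-14)·(-9) + (-6)·(-4) = 150
232·t² − 300·t + 48 = 0  ⇒  m = 150² − 232·48 = 11364
m = 11364 > 0,  v_rel·d = 150 > 0  ⇒  inside

inside=yes margin=11364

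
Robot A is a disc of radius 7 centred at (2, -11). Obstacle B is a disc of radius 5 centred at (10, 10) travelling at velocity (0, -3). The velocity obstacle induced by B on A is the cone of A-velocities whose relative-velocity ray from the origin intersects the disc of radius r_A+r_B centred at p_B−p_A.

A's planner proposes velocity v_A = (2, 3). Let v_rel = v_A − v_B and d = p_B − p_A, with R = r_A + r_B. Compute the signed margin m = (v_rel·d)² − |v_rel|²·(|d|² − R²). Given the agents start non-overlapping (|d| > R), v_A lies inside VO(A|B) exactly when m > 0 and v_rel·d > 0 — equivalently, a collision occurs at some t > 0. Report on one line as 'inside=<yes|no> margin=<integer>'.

d = (8, 21),  |d|² = 505;  R = 7+5 = 12,  c = 505−12² = 361
v_rel = (2, 6),  |v_rel|² = 40;  v_rel·d = (2)·(8) + (6)·(21) = 142
40·t² − 284·t + 361 = 0  ⇒  m = 142² − 40·361 = 5724
m = 5724 > 0,  v_rel·d = 142 > 0  ⇒  inside

inside=yes margin=5724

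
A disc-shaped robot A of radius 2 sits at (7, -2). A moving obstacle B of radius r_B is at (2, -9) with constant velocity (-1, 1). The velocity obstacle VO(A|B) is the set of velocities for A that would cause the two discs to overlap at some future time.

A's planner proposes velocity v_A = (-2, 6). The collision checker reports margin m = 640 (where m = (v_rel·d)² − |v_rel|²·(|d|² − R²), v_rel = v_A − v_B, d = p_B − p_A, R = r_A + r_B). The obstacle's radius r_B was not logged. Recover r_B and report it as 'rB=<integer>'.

m = 640
d = (-5, -7);  v_rel = (-1, 5),  |v_rel|² = 26
v_rel×d = (-1)·(-7) − (5)·(-5) = 32
since m = R²·26 − 32²:  R² = (1024 + 640) / 26 = 64
R = √64 = 8  ⇒  r_B = 8 − 2 = 6

rB=6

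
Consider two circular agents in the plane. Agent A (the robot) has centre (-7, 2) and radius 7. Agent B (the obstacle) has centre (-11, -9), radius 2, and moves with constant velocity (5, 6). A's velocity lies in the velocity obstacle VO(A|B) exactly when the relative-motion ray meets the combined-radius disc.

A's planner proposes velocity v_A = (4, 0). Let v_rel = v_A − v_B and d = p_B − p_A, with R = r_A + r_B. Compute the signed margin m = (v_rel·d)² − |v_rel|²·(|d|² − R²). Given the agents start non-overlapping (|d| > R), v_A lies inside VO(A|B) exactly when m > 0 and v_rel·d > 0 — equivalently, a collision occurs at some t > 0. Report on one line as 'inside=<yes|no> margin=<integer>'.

d = (-4, -11),  |d|² = 137;  R = 7+2 = 9,  c = 137−9² = 56
v_rel = (-1, -6),  |v_rel|² = 37;  v_rel·d = (-1)·(-4) + (-6)·(-11) = 70
37·t² − 140·t + 56 = 0  ⇒  m = 70² − 37·56 = 2828
m = 2828 > 0,  v_rel·d = 70 > 0  ⇒  inside

inside=yes margin=2828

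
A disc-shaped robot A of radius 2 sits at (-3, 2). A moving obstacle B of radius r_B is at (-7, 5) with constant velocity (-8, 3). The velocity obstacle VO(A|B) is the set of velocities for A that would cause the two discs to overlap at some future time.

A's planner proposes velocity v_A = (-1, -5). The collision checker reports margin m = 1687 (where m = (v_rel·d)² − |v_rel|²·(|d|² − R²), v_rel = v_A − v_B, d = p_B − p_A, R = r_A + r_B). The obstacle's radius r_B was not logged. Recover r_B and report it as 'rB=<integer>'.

m = 1687
d = (-4, 3);  v_rel = (7, -8),  |v_rel|² = 113
v_rel×d = (7)·(3) − (-8)·(-4) = -11
since m = R²·113 − (-11)²:  R² = (121 + 1687) / 113 = 16
R = √16 = 4  ⇒  r_B = 4 − 2 = 2

rB=2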